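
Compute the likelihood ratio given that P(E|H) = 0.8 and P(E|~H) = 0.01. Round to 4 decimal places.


LR = P(E|H) / P(E|~H)
= 0.8 / 0.01 = 80.0

80.0


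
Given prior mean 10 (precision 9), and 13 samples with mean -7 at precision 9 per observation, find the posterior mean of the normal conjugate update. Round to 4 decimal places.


The posterior mean is a precision-weighted average of prior and data.
Post. prec. = 9 + 117 = 126
Post. mean = (90 + -819)/126 = -729/126 = -5.7857

-5.7857


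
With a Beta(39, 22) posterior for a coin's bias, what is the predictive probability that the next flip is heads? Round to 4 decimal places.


The predictive probability equals the posterior mean.
P(next = heads) = alpha / (alpha + beta)
= 39 / 61 = 0.6393

0.6393


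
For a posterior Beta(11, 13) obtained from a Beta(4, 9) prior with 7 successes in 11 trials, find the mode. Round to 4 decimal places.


Mode = (alpha - 1) / (alpha + beta - 2)
= 10 / 22
= 0.4545

0.4545


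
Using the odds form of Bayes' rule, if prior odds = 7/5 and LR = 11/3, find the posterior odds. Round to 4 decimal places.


Bayes' rule in odds form: posterior odds = prior odds * LR
= (7 * 11) / (5 * 3)
= 77/15 = 5.1333

5.1333


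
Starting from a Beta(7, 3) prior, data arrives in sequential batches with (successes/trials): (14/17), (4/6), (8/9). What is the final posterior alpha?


In sequential Bayesian updating, we sum all successes.
Total successes = 26
Final alpha = 7 + 26 = 33

33


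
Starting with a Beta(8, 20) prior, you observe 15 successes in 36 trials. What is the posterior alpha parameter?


For a Beta-Binomial conjugate model:
Posterior alpha = prior alpha + number of successes
= 8 + 15 = 23

23


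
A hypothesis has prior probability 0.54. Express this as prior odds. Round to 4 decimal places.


Odds = P(H) / P(not H) = 0.54 / 0.46
= 1.1739

1.1739


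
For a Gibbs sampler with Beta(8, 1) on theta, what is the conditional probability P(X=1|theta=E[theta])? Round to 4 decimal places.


E[theta] = 8/(8+1) = 0.8889
P(X=1|theta) = theta = 0.8889

0.8889


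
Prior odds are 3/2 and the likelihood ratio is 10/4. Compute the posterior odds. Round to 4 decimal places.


Posterior odds = prior odds * likelihood ratio
= (3/2) * (10/4)
= 30 / 8
= 3.75

3.75


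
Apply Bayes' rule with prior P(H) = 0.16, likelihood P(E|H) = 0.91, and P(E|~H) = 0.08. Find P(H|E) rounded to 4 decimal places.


Step 1: Compute marginal P(E) = P(E|H)P(H) + P(E|~H)P(~H)
= 0.91*0.16 + 0.08*0.84 = 0.2128
Step 2: P(H|E) = P(E|H)P(H)/P(E) = 0.1456/0.2128
= 0.6842

0.6842


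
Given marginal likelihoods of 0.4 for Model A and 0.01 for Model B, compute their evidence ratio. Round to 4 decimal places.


Ratio = ML(A) / ML(B) = 0.4/0.01
= 40.0

40.0


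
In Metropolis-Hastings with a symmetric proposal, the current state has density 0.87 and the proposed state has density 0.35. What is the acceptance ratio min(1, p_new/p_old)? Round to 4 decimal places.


Ratio = p_new / p_old = 0.35 / 0.87 = 0.4023
Acceptance = min(1, 0.4023) = 0.4023

0.4023


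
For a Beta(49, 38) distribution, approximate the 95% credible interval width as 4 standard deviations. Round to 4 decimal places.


Variance of Beta(a,b) = ab / ((a+b)^2 * (a+b+1))
= 49*38 / ((87)^2 * 88)
= 0.0028
SD = sqrt(0.0028) = 0.0529
Width = 4 * SD = 0.2115

0.2115


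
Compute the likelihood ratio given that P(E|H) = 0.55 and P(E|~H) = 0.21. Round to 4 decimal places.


LR = P(E|H) / P(E|~H)
= 0.55 / 0.21 = 2.619

2.619


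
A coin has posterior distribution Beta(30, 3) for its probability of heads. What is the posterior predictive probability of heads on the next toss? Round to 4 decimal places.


Posterior predictive = E[theta] = alpha/(alpha+beta)
= 30/33
= 0.9091

0.9091


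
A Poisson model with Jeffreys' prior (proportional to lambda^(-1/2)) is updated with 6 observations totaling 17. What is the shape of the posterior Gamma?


Posterior = Gamma(0.5 + S, n)
= Gamma(0.5 + 17, 6)
Posterior shape = 0.5 + S = 0.5 + 17 = 17.5

17.5


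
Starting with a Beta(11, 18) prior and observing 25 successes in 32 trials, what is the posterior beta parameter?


Posterior beta = prior beta + failures
Failures = 32 - 25 = 7
beta_post = 18 + 7 = 25

25


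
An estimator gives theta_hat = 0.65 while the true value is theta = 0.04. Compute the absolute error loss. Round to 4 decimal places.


The absolute error loss is |theta_hat - theta|
= |0.65 - 0.04|
= 0.61

0.61


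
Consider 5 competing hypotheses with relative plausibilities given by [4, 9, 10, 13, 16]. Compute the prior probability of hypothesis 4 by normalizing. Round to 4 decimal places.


Sum of weights = 4 + 9 + 10 + 13 + 16 = 52
Normalized prior for H4 = 13 / 52
= 0.25

0.25


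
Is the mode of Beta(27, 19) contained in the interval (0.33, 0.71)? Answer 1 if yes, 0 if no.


Mode = (a-1)/(a+b-2) = 26/44 = 0.5909
Interval: (0.33, 0.71)
Contains mode? 1

1


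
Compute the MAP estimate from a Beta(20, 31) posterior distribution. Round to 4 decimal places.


MAP = mode of Beta distribution
= (alpha - 1)/(alpha + beta - 2)
= (20-1)/(20+31-2)
= 19/49 = 0.3878

0.3878


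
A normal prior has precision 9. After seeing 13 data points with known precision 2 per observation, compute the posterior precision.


In the conjugate normal model, precisions add:
tau_posterior = tau_prior + n * tau_data
= 9 + 13*2 = 35

35


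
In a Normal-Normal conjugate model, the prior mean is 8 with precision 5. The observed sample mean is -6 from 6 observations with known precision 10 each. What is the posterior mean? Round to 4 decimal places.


Posterior precision = tau0 + n*tau = 5 + 6*10 = 65
Posterior mean = (tau0*mu0 + n*tau*xbar) / posterior_precision
= (5*8 + 6*10*-6) / 65
= -320 / 65 = -4.9231

-4.9231


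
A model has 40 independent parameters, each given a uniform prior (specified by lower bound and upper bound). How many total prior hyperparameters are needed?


Each uniform prior needs 2 hyperparameters (lower bound and upper bound).
Total = 2 * 40 = 80

80


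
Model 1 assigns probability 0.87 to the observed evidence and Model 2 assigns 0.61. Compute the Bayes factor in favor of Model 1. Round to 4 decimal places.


BF = P(data|M1) / P(data|M2)
= 0.87 / 0.61 = 1.4262

1.4262


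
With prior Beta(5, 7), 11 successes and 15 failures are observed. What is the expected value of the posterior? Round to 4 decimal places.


Posterior = Beta(16, 22)
E[theta] = alpha/(alpha+beta)
= 16/38 = 0.4211

0.4211


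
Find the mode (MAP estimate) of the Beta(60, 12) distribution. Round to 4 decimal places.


For Beta(a,b) with a,b > 1:
Mode = (a-1)/(a+b-2) = (60-1)/(72-2)
= 59/70 = 0.8429

0.8429


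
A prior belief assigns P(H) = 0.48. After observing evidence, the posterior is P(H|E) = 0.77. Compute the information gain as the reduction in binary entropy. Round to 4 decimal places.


H(prior) = -0.48*log2(0.48) - 0.52*log2(0.52)
= 0.9988
H(post) = -0.77*log2(0.77) - 0.23*log2(0.23)
= 0.778
IG = 0.9988 - 0.778 = 0.2208

0.2208


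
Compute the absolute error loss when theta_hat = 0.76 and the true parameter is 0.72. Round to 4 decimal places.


L = |theta_hat - theta_true|
= |0.76 - 0.72| = 0.04

0.04


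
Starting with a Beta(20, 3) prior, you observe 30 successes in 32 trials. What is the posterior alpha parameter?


For a Beta-Binomial conjugate model:
Posterior alpha = prior alpha + number of successes
= 20 + 30 = 50

50


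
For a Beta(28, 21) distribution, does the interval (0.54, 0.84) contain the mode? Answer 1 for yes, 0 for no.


Mode of Beta(a,b) = (a-1)/(a+b-2)
= (28-1)/(28+21-2) = 0.5745
Check: 0.54 <= 0.5745 <= 0.84?
Result: 1

1


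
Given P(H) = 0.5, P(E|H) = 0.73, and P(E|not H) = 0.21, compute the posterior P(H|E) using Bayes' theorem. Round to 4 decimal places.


By Bayes' theorem: P(H|E) = P(E|H)*P(H) / P(E)
P(E) = P(E|H)*P(H) + P(E|not H)*P(not H)
P(E) = 0.73*0.5 + 0.21*0.5 = 0.47
P(H|E) = 0.73*0.5 / 0.47 = 0.7766

0.7766


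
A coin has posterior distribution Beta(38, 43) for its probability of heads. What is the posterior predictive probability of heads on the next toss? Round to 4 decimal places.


Posterior predictive = E[theta] = alpha/(alpha+beta)
= 38/81
= 0.4691

0.4691


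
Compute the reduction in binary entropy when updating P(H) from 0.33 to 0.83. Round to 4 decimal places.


H_before = -p*log2(p) - (1-p)*log2(1-p) for p=0.33: 0.9149
H_after for p=0.83: 0.6577
Reduction = 0.9149 - 0.6577 = 0.2572

0.2572


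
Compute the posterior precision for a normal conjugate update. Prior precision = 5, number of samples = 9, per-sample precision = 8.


tau_post = tau_0 + n * tau
= 5 + 9 * 8 = 77

77


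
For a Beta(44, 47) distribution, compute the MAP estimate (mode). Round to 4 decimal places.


MAP = mode = (a-1)/(a+b-2)
= (44-1)/(44+47-2)
= 43/89 = 0.4831

0.4831


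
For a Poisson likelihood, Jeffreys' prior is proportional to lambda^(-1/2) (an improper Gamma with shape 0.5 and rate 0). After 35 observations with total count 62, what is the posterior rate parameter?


Jeffreys' prior for Poisson is proportional to lambda^(-1/2).
Posterior is Gamma(0.5 + S, 0 + n) = Gamma(0.5 + 62, 35).
Posterior rate = 0 + n = 35

35.0


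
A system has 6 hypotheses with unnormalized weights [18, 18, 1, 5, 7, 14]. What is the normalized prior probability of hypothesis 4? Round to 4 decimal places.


The normalized prior is the weight divided by the total.
Total weight = 63
P(H4) = 5 / 63 = 0.0794

0.0794


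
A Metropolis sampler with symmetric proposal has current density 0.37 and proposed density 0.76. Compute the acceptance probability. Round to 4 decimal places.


For symmetric proposals, acceptance = min(1, pi(x*)/pi(x))
= min(1, 0.76/0.37)
= min(1, 2.0541) = 1.0

1.0


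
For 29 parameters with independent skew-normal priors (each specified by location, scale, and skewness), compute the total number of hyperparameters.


A skew-normal prior has 3 hyperparameters per parameter.
Total = 29 * 3 = 87

87


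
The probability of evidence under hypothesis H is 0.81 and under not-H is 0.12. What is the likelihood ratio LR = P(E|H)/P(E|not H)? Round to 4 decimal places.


LR = 0.81 / 0.12
= 6.75

6.75


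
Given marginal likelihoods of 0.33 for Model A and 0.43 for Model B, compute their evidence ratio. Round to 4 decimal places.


Ratio = ML(A) / ML(B) = 0.33/0.43
= 0.7674

0.7674


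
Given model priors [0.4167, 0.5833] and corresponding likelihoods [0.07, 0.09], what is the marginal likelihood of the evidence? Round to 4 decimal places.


P(E) = sum_i P(M_i) P(E|M_i)
= 0.0292 + 0.0525
= 0.0817

0.0817


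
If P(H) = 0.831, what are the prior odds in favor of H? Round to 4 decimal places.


Prior odds = P(H) / (1 - P(H))
= 0.831 / 0.169
= 4.9172

4.9172


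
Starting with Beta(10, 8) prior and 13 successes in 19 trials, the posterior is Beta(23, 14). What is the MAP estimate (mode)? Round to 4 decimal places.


The mode of Beta(a, b) when a > 1 and b > 1 is (a-1)/(a+b-2)
= (23 - 1) / (23 + 14 - 2)
= 22 / 35
= 0.6286

0.6286


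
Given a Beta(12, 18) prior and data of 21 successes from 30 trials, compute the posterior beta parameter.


Number of failures = 30 - 21 = 9
Posterior beta = 18 + 9 = 27

27


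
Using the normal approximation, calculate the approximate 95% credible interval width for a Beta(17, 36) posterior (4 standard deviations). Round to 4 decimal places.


Var(Beta) = 17*36/(53^2 * 54) = 0.004
SD = 0.0635
Width ~ 4*SD = 0.2541

0.2541


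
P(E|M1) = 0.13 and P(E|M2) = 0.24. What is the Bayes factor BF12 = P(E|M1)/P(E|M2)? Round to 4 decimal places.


Bayes factor BF12 = P(E|M1) / P(E|M2)
= 0.13 / 0.24
= 0.5417

0.5417


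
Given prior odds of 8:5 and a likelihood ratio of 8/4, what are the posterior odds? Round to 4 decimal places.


Posterior odds = prior odds * LR
Prior odds = 8/5 = 1.6
LR = 8/4 = 2.0
Posterior odds = 1.6 * 2.0 = 3.2

3.2


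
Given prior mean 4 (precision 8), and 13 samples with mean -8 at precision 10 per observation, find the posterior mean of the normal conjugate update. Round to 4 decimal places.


The posterior mean is a precision-weighted average of prior and data.
Post. prec. = 8 + 130 = 138
Post. mean = (32 + -1040)/138 = -1008/138 = -7.3043

-7.3043


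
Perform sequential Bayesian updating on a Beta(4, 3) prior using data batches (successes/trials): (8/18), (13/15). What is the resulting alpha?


Accumulate successes: 21
Posterior alpha = prior alpha + sum of successes
= 4 + 21 = 25

25


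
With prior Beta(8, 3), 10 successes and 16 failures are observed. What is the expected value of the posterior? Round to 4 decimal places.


Posterior = Beta(18, 19)
E[theta] = alpha/(alpha+beta)
= 18/37 = 0.4865

0.4865


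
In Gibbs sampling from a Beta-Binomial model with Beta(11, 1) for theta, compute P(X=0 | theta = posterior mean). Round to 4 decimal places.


Posterior mean = alpha/(alpha+beta) = 11/12 = 0.9167
P(X=0|theta=mean) = 1 - theta = 0.0833

0.0833


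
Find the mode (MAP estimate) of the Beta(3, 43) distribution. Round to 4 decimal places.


For Beta(a,b) with a,b > 1:
Mode = (a-1)/(a+b-2) = (3-1)/(46-2)
= 2/44 = 0.0455

0.0455


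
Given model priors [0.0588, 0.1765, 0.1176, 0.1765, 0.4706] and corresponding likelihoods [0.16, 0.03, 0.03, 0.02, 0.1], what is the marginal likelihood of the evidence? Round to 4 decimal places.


P(E) = sum_i P(M_i) P(E|M_i)
= 0.0094 + 0.0053 + 0.0035 + 0.0035 + 0.0471
= 0.0688

0.0688


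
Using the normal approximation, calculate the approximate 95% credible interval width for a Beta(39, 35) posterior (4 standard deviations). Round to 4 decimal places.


Var(Beta) = 39*35/(74^2 * 75) = 0.0033
SD = 0.0577
Width ~ 4*SD = 0.2306

0.2306


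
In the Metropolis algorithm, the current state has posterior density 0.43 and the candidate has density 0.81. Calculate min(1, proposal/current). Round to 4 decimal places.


Ratio = 0.81/0.43 = 1.8837
Acceptance probability = min(1, 1.8837)
= 1.0

1.0


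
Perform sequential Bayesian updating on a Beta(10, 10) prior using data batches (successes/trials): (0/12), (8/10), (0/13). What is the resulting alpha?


Accumulate successes: 8
Posterior alpha = prior alpha + sum of successes
= 10 + 8 = 18

18


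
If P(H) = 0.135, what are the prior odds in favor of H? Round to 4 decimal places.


Prior odds = P(H) / (1 - P(H))
= 0.135 / 0.865
= 0.1561

0.1561


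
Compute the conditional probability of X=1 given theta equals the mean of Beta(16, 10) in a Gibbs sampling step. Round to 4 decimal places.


Mean of Beta(16, 10) = 0.6154
P(X=1 | theta=0.6154) = 0.6154

0.6154


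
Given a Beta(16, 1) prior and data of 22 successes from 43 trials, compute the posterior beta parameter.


Number of failures = 43 - 22 = 21
Posterior beta = 1 + 21 = 22

22


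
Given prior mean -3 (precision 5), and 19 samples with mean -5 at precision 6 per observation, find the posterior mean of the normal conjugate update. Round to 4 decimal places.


The posterior mean is a precision-weighted average of prior and data.
Post. prec. = 5 + 114 = 119
Post. mean = (-15 + -570)/119 = -585/119 = -4.916

-4.916


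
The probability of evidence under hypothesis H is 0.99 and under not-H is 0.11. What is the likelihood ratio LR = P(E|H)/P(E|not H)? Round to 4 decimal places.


LR = 0.99 / 0.11
= 9.0

9.0


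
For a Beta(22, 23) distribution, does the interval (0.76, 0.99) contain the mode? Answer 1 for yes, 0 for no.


Mode of Beta(a,b) = (a-1)/(a+b-2)
= (22-1)/(22+23-2) = 0.4884
Check: 0.76 <= 0.4884 <= 0.99?
Result: 0

0


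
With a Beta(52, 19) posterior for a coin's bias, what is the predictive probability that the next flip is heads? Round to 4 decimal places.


The predictive probability equals the posterior mean.
P(next = heads) = alpha / (alpha + beta)
= 52 / 71 = 0.7324

0.7324


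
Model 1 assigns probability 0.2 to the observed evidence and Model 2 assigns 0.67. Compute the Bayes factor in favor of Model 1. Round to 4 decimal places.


BF = P(data|M1) / P(data|M2)
= 0.2 / 0.67 = 0.2985

0.2985


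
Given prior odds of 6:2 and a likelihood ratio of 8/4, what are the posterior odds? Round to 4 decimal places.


Posterior odds = prior odds * LR
Prior odds = 6/2 = 3.0
LR = 8/4 = 2.0
Posterior odds = 3.0 * 2.0 = 6.0

6.0


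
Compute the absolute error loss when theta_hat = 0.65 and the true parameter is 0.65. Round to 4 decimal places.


L = |theta_hat - theta_true|
= |0.65 - 0.65| = 0.0

0.0


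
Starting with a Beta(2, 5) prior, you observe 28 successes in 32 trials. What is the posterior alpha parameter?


For a Beta-Binomial conjugate model:
Posterior alpha = prior alpha + number of successes
= 2 + 28 = 30

30


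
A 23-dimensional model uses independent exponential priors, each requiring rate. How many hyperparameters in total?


Per parameter: 1 (rate).
Total = 23 * 1 = 23

23


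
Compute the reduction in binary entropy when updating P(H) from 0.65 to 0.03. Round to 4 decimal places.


H_before = -p*log2(p) - (1-p)*log2(1-p) for p=0.65: 0.9341
H_after for p=0.03: 0.1944
Reduction = 0.9341 - 0.1944 = 0.7397

0.7397


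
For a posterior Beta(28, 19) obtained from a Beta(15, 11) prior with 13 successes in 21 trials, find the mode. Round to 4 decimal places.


Mode = (alpha - 1) / (alpha + beta - 2)
= 27 / 45
= 0.6

0.6


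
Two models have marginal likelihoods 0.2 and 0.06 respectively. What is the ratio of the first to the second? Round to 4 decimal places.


Evidence ratio = 0.2 / 0.06
= 3.3333

3.3333


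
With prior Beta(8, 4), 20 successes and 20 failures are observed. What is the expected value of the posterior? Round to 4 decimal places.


Posterior = Beta(28, 24)
E[theta] = alpha/(alpha+beta)
= 28/52 = 0.5385

0.5385


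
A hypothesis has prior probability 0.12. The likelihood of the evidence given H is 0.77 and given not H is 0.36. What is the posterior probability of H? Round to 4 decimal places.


Using Bayes' theorem:
P(E) = 0.12 * 0.77 + 0.88 * 0.36
P(E) = 0.4092
P(H|E) = (0.12 * 0.77) / 0.4092 = 0.2258

0.2258


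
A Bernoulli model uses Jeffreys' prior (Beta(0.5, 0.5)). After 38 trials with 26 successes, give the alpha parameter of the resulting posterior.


Posterior = Beta(prior_alpha + successes, prior_beta + failures)
= Beta(0.5 + 26, 0.5 + 12)
Posterior alpha = 0.5 + k = 0.5 + 26 = 26.5

26.5


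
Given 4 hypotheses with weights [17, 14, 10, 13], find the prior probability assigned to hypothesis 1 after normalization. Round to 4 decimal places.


To normalize, divide each weight by the sum of all weights.
Sum = 54
Prior(H1) = 17/54 = 0.3148

0.3148


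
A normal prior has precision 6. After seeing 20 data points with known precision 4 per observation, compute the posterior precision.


In the conjugate normal model, precisions add:
tau_posterior = tau_prior + n * tau_data
= 6 + 20*4 = 86

86


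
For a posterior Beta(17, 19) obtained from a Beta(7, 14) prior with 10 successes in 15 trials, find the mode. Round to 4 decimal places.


Mode = (alpha - 1) / (alpha + beta - 2)
= 16 / 34
= 0.4706

0.4706


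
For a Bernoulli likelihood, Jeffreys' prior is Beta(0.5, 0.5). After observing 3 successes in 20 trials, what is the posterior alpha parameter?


Jeffreys' prior for Bernoulli is Beta(0.5, 0.5).
Posterior is Beta(0.5 + k, 0.5 + n - k).
Posterior alpha = 0.5 + k = 0.5 + 3 = 3.5

3.5


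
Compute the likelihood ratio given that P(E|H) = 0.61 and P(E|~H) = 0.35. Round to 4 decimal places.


LR = P(E|H) / P(E|~H)
= 0.61 / 0.35 = 1.7429

1.7429


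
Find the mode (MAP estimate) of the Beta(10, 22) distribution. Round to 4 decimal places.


For Beta(a,b) with a,b > 1:
Mode = (a-1)/(a+b-2) = (10-1)/(32-2)
= 9/30 = 0.3

0.3


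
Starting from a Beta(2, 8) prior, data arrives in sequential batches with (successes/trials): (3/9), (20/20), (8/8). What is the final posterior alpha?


In sequential Bayesian updating, we sum all successes.
Total successes = 31
Final alpha = 2 + 31 = 33

33


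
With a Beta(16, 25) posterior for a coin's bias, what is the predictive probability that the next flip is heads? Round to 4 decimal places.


The predictive probability equals the posterior mean.
P(next = heads) = alpha / (alpha + beta)
= 16 / 41 = 0.3902

0.3902


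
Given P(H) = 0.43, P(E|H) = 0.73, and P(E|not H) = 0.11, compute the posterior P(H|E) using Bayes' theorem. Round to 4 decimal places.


By Bayes' theorem: P(H|E) = P(E|H)*P(H) / P(E)
P(E) = P(E|H)*P(H) + P(E|not H)*P(not H)
P(E) = 0.73*0.43 + 0.11*0.57 = 0.3766
P(H|E) = 0.73*0.43 / 0.3766 = 0.8335

0.8335


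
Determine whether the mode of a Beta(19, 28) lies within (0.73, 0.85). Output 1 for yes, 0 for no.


First find the mode: (a-1)/(a+b-2) = 0.4
Is 0.4 in (0.73, 0.85)? 0

0


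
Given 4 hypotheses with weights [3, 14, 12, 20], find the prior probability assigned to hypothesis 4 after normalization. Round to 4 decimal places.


To normalize, divide each weight by the sum of all weights.
Sum = 49
Prior(H4) = 20/49 = 0.4082

0.4082


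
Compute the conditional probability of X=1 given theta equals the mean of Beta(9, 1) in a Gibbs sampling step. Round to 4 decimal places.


Mean of Beta(9, 1) = 0.9
P(X=1 | theta=0.9) = 0.9

0.9


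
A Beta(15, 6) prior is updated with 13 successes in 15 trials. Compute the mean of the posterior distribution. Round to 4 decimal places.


After update: Beta(28, 8)
Mean = 28 / (28 + 8) = 28 / 36
= 0.7778

0.7778


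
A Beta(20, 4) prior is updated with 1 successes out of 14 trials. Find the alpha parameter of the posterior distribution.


In the Beta-Binomial conjugate update:
alpha_post = alpha_prior + successes
= 20 + 1
= 21

21


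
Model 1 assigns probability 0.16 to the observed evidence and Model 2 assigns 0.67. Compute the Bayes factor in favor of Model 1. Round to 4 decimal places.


BF = P(data|M1) / P(data|M2)
= 0.16 / 0.67 = 0.2388

0.2388


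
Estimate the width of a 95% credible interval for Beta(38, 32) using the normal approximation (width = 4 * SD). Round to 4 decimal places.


For Beta(a,b): Var = ab/((a+b)^2(a+b+1))
Var = 0.0035, SD = 0.0591
Approximate 95% CI width = 4 * 0.0591 = 0.2365

0.2365


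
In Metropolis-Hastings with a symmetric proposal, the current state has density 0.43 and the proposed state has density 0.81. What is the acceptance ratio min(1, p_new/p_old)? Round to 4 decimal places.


Ratio = p_new / p_old = 0.81 / 0.43 = 1.8837
Acceptance = min(1, 1.8837) = 1.0

1.0


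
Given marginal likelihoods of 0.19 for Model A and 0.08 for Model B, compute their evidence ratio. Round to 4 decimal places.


Ratio = ML(A) / ML(B) = 0.19/0.08
= 2.375

2.375


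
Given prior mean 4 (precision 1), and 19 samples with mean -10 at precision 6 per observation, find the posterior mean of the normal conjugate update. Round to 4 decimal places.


The posterior mean is a precision-weighted average of prior and data.
Post. prec. = 1 + 114 = 115
Post. mean = (4 + -1140)/115 = -1136/115 = -9.8783

-9.8783


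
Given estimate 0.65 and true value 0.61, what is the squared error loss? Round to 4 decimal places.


Squared error = (estimate - true)^2
Difference = 0.04
Loss = 0.04^2 = 0.0016

0.0016


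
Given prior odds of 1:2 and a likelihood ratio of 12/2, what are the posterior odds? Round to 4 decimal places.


Posterior odds = prior odds * LR
Prior odds = 1/2 = 0.5
LR = 12/2 = 6.0
Posterior odds = 0.5 * 6.0 = 3.0

3.0


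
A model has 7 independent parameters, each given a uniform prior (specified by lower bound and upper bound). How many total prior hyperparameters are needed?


Each uniform prior needs 2 hyperparameters (lower bound and upper bound).
Total = 2 * 7 = 14

14


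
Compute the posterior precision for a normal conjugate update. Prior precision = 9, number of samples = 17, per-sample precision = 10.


tau_post = tau_0 + n * tau
= 9 + 17 * 10 = 179

179


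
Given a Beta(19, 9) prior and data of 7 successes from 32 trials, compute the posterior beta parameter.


Number of failures = 32 - 7 = 25
Posterior beta = 9 + 25 = 34

34


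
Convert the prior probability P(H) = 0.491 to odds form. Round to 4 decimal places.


P(not H) = 1 - 0.491 = 0.509
Odds = 0.491 / 0.509 = 0.9646

0.9646


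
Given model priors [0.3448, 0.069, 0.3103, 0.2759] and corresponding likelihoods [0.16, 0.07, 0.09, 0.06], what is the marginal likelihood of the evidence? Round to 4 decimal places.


P(E) = sum_i P(M_i) P(E|M_i)
= 0.0552 + 0.0048 + 0.0279 + 0.0166
= 0.1045

0.1045


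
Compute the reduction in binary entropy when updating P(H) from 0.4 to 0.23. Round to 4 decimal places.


H_before = -p*log2(p) - (1-p)*log2(1-p) for p=0.4: 0.971
H_after for p=0.23: 0.778
Reduction = 0.971 - 0.778 = 0.1929

0.1929


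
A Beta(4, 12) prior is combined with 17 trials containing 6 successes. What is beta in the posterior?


In conjugate updating:
beta_posterior = beta_prior + (n - k)
= 12 + (17 - 6)
= 12 + 11 = 23

23


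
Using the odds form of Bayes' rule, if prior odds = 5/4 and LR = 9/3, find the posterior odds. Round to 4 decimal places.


Bayes' rule in odds form: posterior odds = prior odds * LR
= (5 * 9) / (4 * 3)
= 45/12 = 3.75

3.75


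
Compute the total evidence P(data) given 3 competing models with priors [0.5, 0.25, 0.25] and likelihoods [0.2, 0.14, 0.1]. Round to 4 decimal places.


Marginal likelihood = sum P(model_i) * P(data|model_i)
Model 1: 0.5 * 0.2 = 0.1
Model 2: 0.25 * 0.14 = 0.035
Model 3: 0.25 * 0.1 = 0.025
Total = 0.16

0.16


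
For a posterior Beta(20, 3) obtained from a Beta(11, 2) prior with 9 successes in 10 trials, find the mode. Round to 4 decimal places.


Mode = (alpha - 1) / (alpha + beta - 2)
= 19 / 21
= 0.9048

0.9048


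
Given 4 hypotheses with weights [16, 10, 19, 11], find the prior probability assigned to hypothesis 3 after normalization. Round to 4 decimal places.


To normalize, divide each weight by the sum of all weights.
Sum = 56
Prior(H3) = 19/56 = 0.3393

0.3393


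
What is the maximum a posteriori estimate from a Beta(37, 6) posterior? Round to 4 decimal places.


The MAP estimate equals the mode of the distribution.
Mode of Beta(a,b) = (a-1)/(a+b-2)
= 36/41
= 0.878

0.878


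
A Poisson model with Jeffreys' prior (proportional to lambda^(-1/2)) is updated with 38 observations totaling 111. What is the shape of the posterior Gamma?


Posterior = Gamma(0.5 + S, n)
= Gamma(0.5 + 111, 38)
Posterior shape = 0.5 + S = 0.5 + 111 = 111.5

111.5


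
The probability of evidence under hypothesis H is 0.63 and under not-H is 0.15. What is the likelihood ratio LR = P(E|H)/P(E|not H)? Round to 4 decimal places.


LR = 0.63 / 0.15
= 4.2

4.2


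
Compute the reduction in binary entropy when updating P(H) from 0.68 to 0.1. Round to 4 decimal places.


H_before = -p*log2(p) - (1-p)*log2(1-p) for p=0.68: 0.9044
H_after for p=0.1: 0.469
Reduction = 0.9044 - 0.469 = 0.4354

0.4354


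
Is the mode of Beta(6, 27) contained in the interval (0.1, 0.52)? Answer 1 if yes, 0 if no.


Mode = (a-1)/(a+b-2) = 5/31 = 0.1613
Interval: (0.1, 0.52)
Contains mode? 1

1


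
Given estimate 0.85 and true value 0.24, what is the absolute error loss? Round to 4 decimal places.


Absolute error = |estimate - true|
= |0.61| = 0.61

0.61


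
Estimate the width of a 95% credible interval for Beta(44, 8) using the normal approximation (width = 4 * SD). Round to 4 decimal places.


For Beta(a,b): Var = ab/((a+b)^2(a+b+1))
Var = 0.0025, SD = 0.0496
Approximate 95% CI width = 4 * 0.0496 = 0.1982

0.1982


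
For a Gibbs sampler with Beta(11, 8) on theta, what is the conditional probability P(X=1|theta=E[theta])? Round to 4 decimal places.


E[theta] = 11/(11+8) = 0.5789
P(X=1|theta) = theta = 0.5789

0.5789


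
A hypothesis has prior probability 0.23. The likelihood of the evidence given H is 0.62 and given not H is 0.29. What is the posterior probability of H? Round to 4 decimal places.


Using Bayes' theorem:
P(E) = 0.23 * 0.62 + 0.77 * 0.29
P(E) = 0.3659
P(H|E) = (0.23 * 0.62) / 0.3659 = 0.3897

0.3897


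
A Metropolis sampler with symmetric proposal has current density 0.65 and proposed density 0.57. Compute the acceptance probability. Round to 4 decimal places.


For symmetric proposals, acceptance = min(1, pi(x*)/pi(x))
= min(1, 0.57/0.65)
= min(1, 0.8769) = 0.8769

0.8769


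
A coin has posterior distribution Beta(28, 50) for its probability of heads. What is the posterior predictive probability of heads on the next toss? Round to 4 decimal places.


Posterior predictive = E[theta] = alpha/(alpha+beta)
= 28/78
= 0.359

0.359


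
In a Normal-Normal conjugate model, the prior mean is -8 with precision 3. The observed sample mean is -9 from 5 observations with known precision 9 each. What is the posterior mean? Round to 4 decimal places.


Posterior precision = tau0 + n*tau = 3 + 5*9 = 48
Posterior mean = (tau0*mu0 + n*tau*xbar) / posterior_precision
= (3*-8 + 5*9*-9) / 48
= -429 / 48 = -8.9375

-8.9375


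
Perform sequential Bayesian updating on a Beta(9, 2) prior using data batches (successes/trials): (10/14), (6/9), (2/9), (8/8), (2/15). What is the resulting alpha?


Accumulate successes: 28
Posterior alpha = prior alpha + sum of successes
= 9 + 28 = 37

37


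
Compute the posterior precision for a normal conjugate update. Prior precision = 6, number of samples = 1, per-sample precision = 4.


tau_post = tau_0 + n * tau
= 6 + 1 * 4 = 10

10


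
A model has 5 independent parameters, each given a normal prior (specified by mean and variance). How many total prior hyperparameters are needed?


Each normal prior needs 2 hyperparameters (mean and variance).
Total = 2 * 5 = 10

10


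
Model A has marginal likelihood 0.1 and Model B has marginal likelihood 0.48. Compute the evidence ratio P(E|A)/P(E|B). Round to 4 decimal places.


Evidence ratio = P(E|A) / P(E|B)
= 0.1 / 0.48
= 0.2083

0.2083


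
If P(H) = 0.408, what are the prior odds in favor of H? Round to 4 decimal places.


Prior odds = P(H) / (1 - P(H))
= 0.408 / 0.592
= 0.6892

0.6892


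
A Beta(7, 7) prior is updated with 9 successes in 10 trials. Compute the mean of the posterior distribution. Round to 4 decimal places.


After update: Beta(16, 8)
Mean = 16 / (16 + 8) = 16 / 24
= 0.6667

0.6667


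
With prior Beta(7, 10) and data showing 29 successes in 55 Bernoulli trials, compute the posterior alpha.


Conjugate update: alpha_posterior = alpha_prior + k
= 7 + 29 = 36

36


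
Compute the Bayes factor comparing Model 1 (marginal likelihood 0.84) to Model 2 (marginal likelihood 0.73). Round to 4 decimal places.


BF12 = marginal likelihood of M1 / marginal likelihood of M2
= 0.84/0.73
= 1.1507

1.1507


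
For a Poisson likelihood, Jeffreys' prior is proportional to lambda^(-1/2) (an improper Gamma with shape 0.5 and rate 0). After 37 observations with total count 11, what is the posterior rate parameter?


Jeffreys' prior for Poisson is proportional to lambda^(-1/2).
Posterior is Gamma(0.5 + S, 0 + n) = Gamma(0.5 + 11, 37).
Posterior rate = 0 + n = 37

37.0


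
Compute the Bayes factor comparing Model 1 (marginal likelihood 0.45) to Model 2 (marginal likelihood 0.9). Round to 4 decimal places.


BF12 = marginal likelihood of M1 / marginal likelihood of M2
= 0.45/0.9
= 0.5

0.5


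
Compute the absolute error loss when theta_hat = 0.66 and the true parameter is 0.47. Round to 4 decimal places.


L = |theta_hat - theta_true|
= |0.66 - 0.47| = 0.19

0.19


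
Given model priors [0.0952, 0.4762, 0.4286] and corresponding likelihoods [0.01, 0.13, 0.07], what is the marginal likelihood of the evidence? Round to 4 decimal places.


P(E) = sum_i P(M_i) P(E|M_i)
= 0.001 + 0.0619 + 0.03
= 0.0929

0.0929


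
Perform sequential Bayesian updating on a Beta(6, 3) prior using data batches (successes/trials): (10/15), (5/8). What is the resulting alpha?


Accumulate successes: 15
Posterior alpha = prior alpha + sum of successes
= 6 + 15 = 21

21


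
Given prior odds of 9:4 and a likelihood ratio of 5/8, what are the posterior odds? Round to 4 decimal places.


Posterior odds = prior odds * LR
Prior odds = 9/4 = 2.25
LR = 5/8 = 0.625
Posterior odds = 2.25 * 0.625 = 1.4062

1.4062


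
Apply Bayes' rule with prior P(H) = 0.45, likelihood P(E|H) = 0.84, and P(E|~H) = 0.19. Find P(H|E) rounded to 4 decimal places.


Step 1: Compute marginal P(E) = P(E|H)P(H) + P(E|~H)P(~H)
= 0.84*0.45 + 0.19*0.55 = 0.4825
Step 2: P(H|E) = P(E|H)P(H)/P(E) = 0.378/0.4825
= 0.7834

0.7834


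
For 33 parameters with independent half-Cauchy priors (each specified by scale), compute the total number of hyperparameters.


A half-Cauchy prior has 1 hyperparameter per parameter.
Total = 33 * 1 = 33

33


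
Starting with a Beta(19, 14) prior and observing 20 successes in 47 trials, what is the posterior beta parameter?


Posterior beta = prior beta + failures
Failures = 47 - 20 = 27
beta_post = 14 + 27 = 41

41


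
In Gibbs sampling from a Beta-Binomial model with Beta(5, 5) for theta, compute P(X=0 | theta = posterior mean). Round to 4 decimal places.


Posterior mean = alpha/(alpha+beta) = 5/10 = 0.5
P(X=0|theta=mean) = 1 - theta = 0.5

0.5


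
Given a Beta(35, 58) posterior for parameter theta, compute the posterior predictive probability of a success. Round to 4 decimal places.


For a Beta-Bernoulli model, the predictive probability is the mean:
P(success) = 35/(35+58) = 35/93 = 0.3763

0.3763


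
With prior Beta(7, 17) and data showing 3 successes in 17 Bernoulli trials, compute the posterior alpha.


Conjugate update: alpha_posterior = alpha_prior + k
= 7 + 3 = 10

10


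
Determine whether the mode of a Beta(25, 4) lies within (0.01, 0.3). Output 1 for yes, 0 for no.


First find the mode: (a-1)/(a+b-2) = 0.8889
Is 0.8889 in (0.01, 0.3)? 0

0


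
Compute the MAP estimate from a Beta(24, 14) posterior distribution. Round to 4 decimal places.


MAP = mode of Beta distribution
= (alpha - 1)/(alpha + beta - 2)
= (24-1)/(24+14-2)
= 23/36 = 0.6389

0.6389


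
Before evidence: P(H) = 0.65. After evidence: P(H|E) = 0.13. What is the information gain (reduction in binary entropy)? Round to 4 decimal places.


Prior entropy = 0.9341
Posterior entropy = 0.5574
Information gain = 0.9341 - 0.5574 = 0.3766

0.3766


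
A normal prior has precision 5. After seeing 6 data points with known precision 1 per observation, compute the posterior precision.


In the conjugate normal model, precisions add:
tau_posterior = tau_prior + n * tau_data
= 5 + 6*1 = 11

11


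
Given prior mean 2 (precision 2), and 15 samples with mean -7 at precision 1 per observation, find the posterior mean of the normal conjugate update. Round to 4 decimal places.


The posterior mean is a precision-weighted average of prior and data.
Post. prec. = 2 + 15 = 17
Post. mean = (4 + -105)/17 = -101/17 = -5.9412

-5.9412


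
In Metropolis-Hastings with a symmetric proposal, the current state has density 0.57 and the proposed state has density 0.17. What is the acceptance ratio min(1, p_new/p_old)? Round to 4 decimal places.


Ratio = p_new / p_old = 0.17 / 0.57 = 0.2982
Acceptance = min(1, 0.2982) = 0.2982

0.2982


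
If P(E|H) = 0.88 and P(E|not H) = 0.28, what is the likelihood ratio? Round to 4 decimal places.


Likelihood ratio = P(E|H) / P(E|not H)
= 0.88 / 0.28
= 3.1429

3.1429


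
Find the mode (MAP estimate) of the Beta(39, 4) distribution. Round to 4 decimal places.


For Beta(a,b) with a,b > 1:
Mode = (a-1)/(a+b-2) = (39-1)/(43-2)
= 38/41 = 0.9268

0.9268


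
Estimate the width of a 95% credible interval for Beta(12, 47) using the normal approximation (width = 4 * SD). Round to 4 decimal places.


For Beta(a,b): Var = ab/((a+b)^2(a+b+1))
Var = 0.0027, SD = 0.052
Approximate 95% CI width = 4 * 0.052 = 0.2079

0.2079


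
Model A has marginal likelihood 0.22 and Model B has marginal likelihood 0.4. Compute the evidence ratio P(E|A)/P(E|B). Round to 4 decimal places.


Evidence ratio = P(E|A) / P(E|B)
= 0.22 / 0.4
= 0.55

0.55


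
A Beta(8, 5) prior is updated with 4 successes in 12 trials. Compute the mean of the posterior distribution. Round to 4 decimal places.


After update: Beta(12, 13)
Mean = 12 / (12 + 13) = 12 / 25
= 0.48

0.48


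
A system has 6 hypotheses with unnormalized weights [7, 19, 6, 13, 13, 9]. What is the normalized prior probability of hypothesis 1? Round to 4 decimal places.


The normalized prior is the weight divided by the total.
Total weight = 67
P(H1) = 7 / 67 = 0.1045

0.1045


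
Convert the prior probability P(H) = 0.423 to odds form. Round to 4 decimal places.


P(not H) = 1 - 0.423 = 0.577
Odds = 0.423 / 0.577 = 0.7331

0.7331


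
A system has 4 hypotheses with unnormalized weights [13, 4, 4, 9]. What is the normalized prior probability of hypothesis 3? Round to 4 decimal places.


The normalized prior is the weight divided by the total.
Total weight = 30
P(H3) = 4 / 30 = 0.1333

0.1333


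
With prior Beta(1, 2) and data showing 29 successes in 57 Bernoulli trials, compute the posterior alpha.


Conjugate update: alpha_posterior = alpha_prior + k
= 1 + 29 = 30

30


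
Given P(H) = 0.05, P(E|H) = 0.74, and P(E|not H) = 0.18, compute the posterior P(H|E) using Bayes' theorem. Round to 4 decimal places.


By Bayes' theorem: P(H|E) = P(E|H)*P(H) / P(E)
P(E) = P(E|H)*P(H) + P(E|not H)*P(not H)
P(E) = 0.74*0.05 + 0.18*0.95 = 0.208
P(H|E) = 0.74*0.05 / 0.208 = 0.1779

0.1779


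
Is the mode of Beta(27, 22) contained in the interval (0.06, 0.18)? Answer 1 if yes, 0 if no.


Mode = (a-1)/(a+b-2) = 26/47 = 0.5532
Interval: (0.06, 0.18)
Contains mode? 0

0


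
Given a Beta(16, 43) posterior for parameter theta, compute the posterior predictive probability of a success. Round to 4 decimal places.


For a Beta-Bernoulli model, the predictive probability is the mean:
P(success) = 16/(16+43) = 16/59 = 0.2712

0.2712


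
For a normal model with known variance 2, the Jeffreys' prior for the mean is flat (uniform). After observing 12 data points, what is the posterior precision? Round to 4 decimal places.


Jeffreys' prior for normal mean (known variance) is flat.
Prior precision = 0.
Posterior precision = prior_prec + n/sigma^2 = 0 + 12/2
= 6.0

6.0


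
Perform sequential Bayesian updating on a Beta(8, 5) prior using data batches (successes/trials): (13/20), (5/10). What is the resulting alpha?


Accumulate successes: 18
Posterior alpha = prior alpha + sum of successes
= 8 + 18 = 26

26


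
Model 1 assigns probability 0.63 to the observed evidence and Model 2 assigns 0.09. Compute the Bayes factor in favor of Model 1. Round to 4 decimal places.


BF = P(data|M1) / P(data|M2)
= 0.63 / 0.09 = 7.0

7.0


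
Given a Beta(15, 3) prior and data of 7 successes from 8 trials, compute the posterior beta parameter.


Number of failures = 8 - 7 = 1
Posterior beta = 3 + 1 = 4

4


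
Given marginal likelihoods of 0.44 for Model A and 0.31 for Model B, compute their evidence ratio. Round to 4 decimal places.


Ratio = ML(A) / ML(B) = 0.44/0.31
= 1.4194

1.4194


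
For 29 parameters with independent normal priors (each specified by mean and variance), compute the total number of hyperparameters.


A normal prior has 2 hyperparameters per parameter.
Total = 29 * 2 = 58

58
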